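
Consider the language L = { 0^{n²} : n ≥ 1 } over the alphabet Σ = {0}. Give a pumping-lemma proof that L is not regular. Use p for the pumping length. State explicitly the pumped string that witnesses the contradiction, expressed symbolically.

0^{p²+k}

Suppose for contradiction that L is regular, and let p be the pumping length.
Take w = 0^{p²} ∈ L with |w| = p² ≥ p.
Write w = xyz as guaranteed by the lemma, with |xy| ≤ p and |y| > 0.
Then y = 0^k for some k with 1 ≤ k ≤ p.
Pump with i = 2: xy^2z = 0^{p²+k}. Since 1 ≤ k ≤ p, p² < p²+k ≤ p²+p < (p+1)², so p²+k lies strictly between consecutive squares and is not a perfect square. So xy^2z ∉ L.
This contradicts the pumping lemma, so L is not regular.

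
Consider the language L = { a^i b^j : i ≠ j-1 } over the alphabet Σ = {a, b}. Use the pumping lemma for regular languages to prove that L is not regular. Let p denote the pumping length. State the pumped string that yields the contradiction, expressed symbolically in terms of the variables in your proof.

Toward a contradiction, assume L is regular with pumping length p.
Choose w = a^p b^{p+p!+1}. Since p ≠ (p+p!+1)-1 = p+p!, w ∈ L; and |w| ≥ p.
The pumping lemma gives a decomposition w = xyz where |xy| ≤ p and |y| > 0.
Since the first p symbols of w are all a's and |xy| ≤ p, y lies entirely in the leading a-block: y = a^k for some k with 1 ≤ k ≤ p.
Since 1 ≤ k ≤ p, k divides p!; set t = 1 + p!/k. Then xy^t z has p + (p!/k)·k = p + p! copies of a. Now the a-count is p+p! and (b-count)-1 = (p+p!+1)-1 = p+p!, so i ≠ j-1 fails. So xy^t z = a^{p+p!} b^{p+p!+1} ∉ L.
This contradicts the pumping lemma, so L is not regular.

a^{p+p!} b^{p+p!+1}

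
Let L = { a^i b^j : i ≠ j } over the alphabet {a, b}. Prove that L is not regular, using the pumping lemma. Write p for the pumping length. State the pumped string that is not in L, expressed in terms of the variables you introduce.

Assume L is regular. Let p be the pumping length given by the pumping lemma.
Choose w = a^p b^{p+p!}. Since p ≠ p+p!, w ∈ L; and |w| ≥ p.
The pumping lemma gives a decomposition w = xyz where |xy| ≤ p and y is nonempty.
Because |xy| ≤ p and w begins with p copies of a, we have y = a^k with 1 ≤ k ≤ p.
Since 1 ≤ k ≤ p, k divides p!; set t = 1 + p!/k. Then xy^t z has p + (p!/k)·k = p + p! copies of a. Now the a-count equals the b-count, so i ≠ j fails. So xy^t z = a^{p+p!} b^{p+p!} ∉ L.
Contradiction. Therefore L is not regular.

a^{p+p!} b^{p+p!}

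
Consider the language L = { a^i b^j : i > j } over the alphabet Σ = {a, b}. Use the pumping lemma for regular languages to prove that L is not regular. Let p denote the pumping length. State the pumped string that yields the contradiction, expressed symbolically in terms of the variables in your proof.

Toward a contradiction, assume L is regular with pumping length p.
Choose w = a^{p+1} b^p ∈ L, with |w| = 2p+1 ≥ p.
The pumping lemma gives a decomposition w = xyz where |xy| ≤ p and y is nonempty.
Since the first p symbols of w are all a's and |xy| ≤ p, y lies entirely in the leading a-block: y = a^k for some k with 1 ≤ k ≤ p.
Consider xy^0z = xz = a^{p+1-k} b^p. Since k ≥ 1, the a-count p+1-k is at most p, so i > j fails; thus xz ∉ L.
Contradiction. Therefore L is not regular.

a^{p+1-k} b^p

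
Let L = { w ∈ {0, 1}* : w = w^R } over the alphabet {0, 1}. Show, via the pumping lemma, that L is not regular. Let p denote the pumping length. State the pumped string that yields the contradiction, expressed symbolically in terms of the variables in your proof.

Suppose for contradiction that L is regular, and let p be the pumping length.
Take w = 0^p 1 0^p, a palindrome of length 2p+1 ≥ p.
Write w = xyz as guaranteed by the lemma, with |xy| ≤ p and |y| > 0.
The first p characters of w are 0's, so xy (and hence y) consists only of 0's. Write y = 0^k, 1 ≤ k ≤ p.
Pump with i = 2: xy^2z = 0^{p+k} 1 0^p. Its reverse is 0^p 1 0^{p+k}, which differs from xy^2z since k ≥ 1. So xy^2z is not a palindrome and xy^2z ∉ L.
This is a contradiction; hence L is not regular.

0^{p+k} 1 0^p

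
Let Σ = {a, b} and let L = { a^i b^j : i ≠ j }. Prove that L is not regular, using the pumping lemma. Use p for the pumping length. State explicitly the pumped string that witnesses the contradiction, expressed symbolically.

Suppose for contradiction that L is regular, and let p be the pumping length.
Choose w = a^p b^{p+p!}. Since p ≠ p+p!, w ∈ L; and |w| ≥ p.
By the pumping lemma, w = xyz with |xy| ≤ p and |y| > 0.
The first p characters of w are a's, so xy (and hence y) consists only of a's. Write y = a^k, 1 ≤ k ≤ p.
Since 1 ≤ k ≤ p, k divides p!; set t = 1 + p!/k. Then xy^t z has p + (p!/k)·k = p + p! copies of a. Now the a-count equals the b-count, so i ≠ j fails. So xy^t z = a^{p+p!} b^{p+p!} ∉ L.
This contradicts the pumping lemma, so L is not regular.

a^{p+p!} b^{p+p!}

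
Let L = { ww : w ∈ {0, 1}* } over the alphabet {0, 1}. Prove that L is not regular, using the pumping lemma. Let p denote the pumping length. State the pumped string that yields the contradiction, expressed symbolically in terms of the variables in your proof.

0^{p+k} 1^p 0^p 1^p

Assume L is regular; let p be its pumping constant.
Take w = 0^p 1^p 0^p 1^p = uu where u = 0^p1^p; then w ∈ L and |w| = 4p ≥ p.
The pumping lemma gives a decomposition w = xyz where |xy| ≤ p and |y| > 0.
Because |xy| ≤ p and w begins with p copies of 0, we have y = 0^k with 1 ≤ k ≤ p.
Pump with i = 2: xy^2z = 0^{p+k} 1^p 0^p 1^p, of length 4p+k. Suppose this equals vv. The string starts with 0 and ends with 1, so v does too; thus the boundary between the two copies of v is a 1→0 transition. There is exactly one such transition, at position 2p+k, so |v| = 2p+k and |vv| = 4p+2k ≠ 4p+k since k ≥ 1. So xy^2z ∉ L.
This contradicts the pumping lemma, so L is not regular.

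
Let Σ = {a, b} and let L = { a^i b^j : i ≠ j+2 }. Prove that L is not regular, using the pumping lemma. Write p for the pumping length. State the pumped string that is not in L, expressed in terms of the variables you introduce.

Toward a contradiction, assume L is regular with pumping length p.
Choose w = a^p b^{p+p!-2}. Since p ≠ (p+p!-2)+2 = p+p!, w ∈ L; and |w| ≥ p.
Write w = xyz as guaranteed by the lemma, with |xy| ≤ p and |y| ≥ 1.
Since the first p symbols of w are all a's and |xy| ≤ p, y lies entirely in the leading a-block: y = a^k for some k with 1 ≤ k ≤ p.
Since 1 ≤ k ≤ p, k divides p!; set t = 1 + p!/k. Then xy^t z has p + (p!/k)·k = p + p! copies of a. Now the a-count is p+p! and (b-count)+2 = (p+p!-2)+2 = p+p!, so i ≠ j+2 fails. So xy^t z = a^{p+p!} b^{p+p!-2} ∉ L.
Contradiction. Therefore L is not regular.

a^{p+p!} b^{p+p!-2}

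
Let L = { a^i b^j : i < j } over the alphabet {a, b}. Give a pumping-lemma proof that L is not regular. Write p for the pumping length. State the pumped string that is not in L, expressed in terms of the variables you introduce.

a^{p+k} b^{p+1}

Toward a contradiction, assume L is regular with pumping length p.
Choose w = a^p b^{p+1} ∈ L, with |w| = 2p+1 ≥ p.
The pumping lemma gives a decomposition w = xyz where |xy| ≤ p and |y| > 0.
Because |xy| ≤ p and w begins with p copies of a, we have y = a^k with 1 ≤ k ≤ p.
Consider xy^2z = a^{p+k} b^{p+1}. Since k ≥ 1, the a-count p+k is at least p+1, so i < j fails; thus xy^2z ∉ L.
Contradiction. Therefore L is not regular.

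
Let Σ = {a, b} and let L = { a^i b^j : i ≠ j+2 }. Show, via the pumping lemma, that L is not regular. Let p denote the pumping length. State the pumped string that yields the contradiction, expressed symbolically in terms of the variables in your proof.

Suppose for contradiction that L is regular, and let p be the pumping length.
Choose w = a^p b^{p+p!-2}. Since p ≠ (p+p!-2)+2 = p+p!, w ∈ L; and |w| ≥ p.
By the pumping lemma, w = xyz with |xy| ≤ p and |y| > 0.
Since the first p symbols of w are all a's and |xy| ≤ p, y lies entirely in the leading a-block: y = a^k for some k with 1 ≤ k ≤ p.
Since 1 ≤ k ≤ p, k divides p!; set t = 1 + p!/k. Then xy^t z has p + (p!/k)·k = p + p! copies of a. Now the a-count is p+p! and (b-count)+2 = (p+p!-2)+2 = p+p!, so i ≠ j+2 fails. So xy^t z = a^{p+p!} b^{p+p!-2} ∉ L.
This contradicts the pumping lemma, so L is not regular.

a^{p+p!} b^{p+p!-2}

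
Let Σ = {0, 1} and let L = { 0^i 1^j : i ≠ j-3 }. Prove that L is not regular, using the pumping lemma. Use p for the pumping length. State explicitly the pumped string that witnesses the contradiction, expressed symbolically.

Suppose for contradiction that L is regular, and let p be the pumping length.
Choose w = 0^p 1^{p+p!+3}. Since p ≠ (p+p!+3)-3 = p+p!, w ∈ L; and |w| ≥ p.
The pumping lemma gives a decomposition w = xyz where |xy| ≤ p and |y| ≥ 1.
Because |xy| ≤ p and w begins with p copies of 0, we have y = 0^k with 1 ≤ k ≤ p.
Since 1 ≤ k ≤ p, k divides p!; set t = 1 + p!/k. Then xy^t z has p + (p!/k)·k = p + p! copies of 0. Now the 0-count is p+p! and (1-count)-3 = (p+p!+3)-3 = p+p!, so i ≠ j-3 fails. So xy^t z = 0^{p+p!} 1^{p+p!+3} ∉ L.
This is a contradiction; hence L is not regular.

0^{p+p!} 1^{p+p!+3}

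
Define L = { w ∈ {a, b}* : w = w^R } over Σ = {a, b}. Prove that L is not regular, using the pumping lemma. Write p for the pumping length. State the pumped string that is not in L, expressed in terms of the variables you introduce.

a^{p+k} b a^p

Assume L is regular; let p be its pumping constant.
Take w = a^p b a^p, a palindrome of length 2p+1 ≥ p.
Write w = xyz as guaranteed by the lemma, with |xy| ≤ p and |y| ≥ 1.
Since the first p symbols of w are all a's and |xy| ≤ p, y lies entirely in the leading a-block: y = a^k for some k with 1 ≤ k ≤ p.
Pump with i = 2: xy^2z = a^{p+k} b a^p. Its reverse is a^p b a^{p+k}, which differs from xy^2z since k ≥ 1. So xy^2z is not a palindrome and xy^2z ∉ L.
This contradicts the pumping lemma, so L is not regular.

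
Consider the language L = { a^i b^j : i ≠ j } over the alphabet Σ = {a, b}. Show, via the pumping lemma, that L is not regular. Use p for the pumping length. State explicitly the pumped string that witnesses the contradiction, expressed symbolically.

Assume L is regular; let p be its pumping constant.
Choose w = a^p b^{p+p!}. Since p ≠ p+p!, w ∈ L; and |w| ≥ p.
The pumping lemma gives a decomposition w = xyz where |xy| ≤ p and y is nonempty.
The first p characters of w are a's, so xy (and hence y) consists only of a's. Write y = a^k, 1 ≤ k ≤ p.
Since 1 ≤ k ≤ p, k divides p!; set t = 1 + p!/k. Then xy^t z has p + (p!/k)·k = p + p! copies of a. Now the a-count equals the b-count, so i ≠ j fails. So xy^t z = a^{p+p!} b^{p+p!} ∉ L.
Contradiction. Therefore L is not regular.

a^{p+p!} b^{p+p!}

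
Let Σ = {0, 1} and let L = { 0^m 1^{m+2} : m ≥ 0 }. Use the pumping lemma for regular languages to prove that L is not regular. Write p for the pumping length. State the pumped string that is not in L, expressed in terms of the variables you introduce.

0^{p+k} 1^{p+2}

Suppose for contradiction that L is regular, and let p be the pumping length.
Choose w = 0^p 1^{p+2}, which is in L with |w| = 2p+2 ≥ p.
The pumping lemma gives a decomposition w = xyz where |xy| ≤ p and |y| ≥ 1.
The first p characters of w are 0's, so xy (and hence y) consists only of 0's. Write y = 0^k, 1 ≤ k ≤ p.
Pump with i = 2: xy^2z = 0^{p+k} 1^{p+2}. For this to lie in L we would need p+2 = (p+k)+2, which forces k = 0. But k ≥ 1, so xy^2z ∉ L.
This is a contradiction; hence L is not regular.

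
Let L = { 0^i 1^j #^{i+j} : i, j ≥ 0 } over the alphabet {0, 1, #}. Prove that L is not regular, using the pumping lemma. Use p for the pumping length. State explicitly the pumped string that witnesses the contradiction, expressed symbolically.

Toward a contradiction, assume L is regular with pumping length p.
Take w = 0^p 1^p #^{2p} ∈ L (with i=j=p, i+j=2p), |w| = 4p ≥ p.
The pumping lemma gives a decomposition w = xyz where |xy| ≤ p and y is nonempty.
The first p characters of w are 0's, so xy (and hence y) consists only of 0's. Write y = 0^k, 1 ≤ k ≤ p.
Consider xy^2z = 0^{p+k} 1^p #^{2p}. Now the 0- and 1-counts sum to 2p+k, but the #-count is 2p ≠ 2p+k. So xy^2z ∉ L.
This contradicts the pumping lemma, so L is not regular.

0^{p+k} 1^p #^{2p}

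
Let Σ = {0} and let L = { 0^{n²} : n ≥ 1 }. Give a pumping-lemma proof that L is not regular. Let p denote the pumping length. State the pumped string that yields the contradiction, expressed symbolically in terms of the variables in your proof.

0^{p²+k}

Toward a contradiction, assume L is regular with pumping length p.
Take w = 0^{p²} ∈ L with |w| = p² ≥ p.
The pumping lemma gives a decomposition w = xyz where |xy| ≤ p and y is nonempty.
Then y = 0^k for some k with 1 ≤ k ≤ p.
Pump with i = 2: xy^2z = 0^{p²+k}. Since 1 ≤ k ≤ p, p² < p²+k ≤ p²+p < (p+1)², so p²+k lies strictly between consecutive squares and is not a perfect square. So xy^2z ∉ L.
This is a contradiction; hence L is not regular.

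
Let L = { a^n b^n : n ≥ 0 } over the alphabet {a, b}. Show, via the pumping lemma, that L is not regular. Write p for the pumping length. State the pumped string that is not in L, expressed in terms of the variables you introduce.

Toward a contradiction, assume L is regular with pumping length p.
Let w = a^p b^p ∈ L; note |w| = 2p ≥ p.
The pumping lemma gives a decomposition w = xyz where |xy| ≤ p and y is nonempty.
Because |xy| ≤ p and w begins with p copies of a, we have y = a^k with 1 ≤ k ≤ p.
Pump with i = 2: xy^2z = a^{p+k} b^p. For this to lie in L we would need p = p+k, which forces k = 0. But k ≥ 1, so xy^2z ∉ L.
This is a contradiction; hence L is not regular.

a^{p+k} b^p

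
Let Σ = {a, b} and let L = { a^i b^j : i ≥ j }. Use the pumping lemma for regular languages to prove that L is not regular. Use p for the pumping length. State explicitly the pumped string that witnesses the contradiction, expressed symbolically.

Assume L is regular. Let p be the pumping length given by the pumping lemma.
Choose w = a^p b^p ∈ L, with |w| = 2p ≥ p.
Write w = xyz as guaranteed by the lemma, with |xy| ≤ p and |y| ≥ 1.
The first p characters of w are a's, so xy (and hence y) consists only of a's. Write y = a^k, 1 ≤ k ≤ p.
Consider xy^0z = xz = a^{p-k} b^p. Since k ≥ 1, the a-count p-k is less than p, so i ≥ j fails; thus xz ∉ L.
This contradicts the pumping lemma, so L is not regular.

a^{p-k} b^p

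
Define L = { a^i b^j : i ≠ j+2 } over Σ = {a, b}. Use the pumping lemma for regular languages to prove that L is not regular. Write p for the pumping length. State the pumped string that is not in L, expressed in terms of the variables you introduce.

a^{p+p!} b^{p+p!-2}

Assume L is regular; let p be its pumping constant.
Choose w = a^p b^{p+p!-2}. Since p ≠ (p+p!-2)+2 = p+p!, w ∈ L; and |w| ≥ p.
Write w = xyz as guaranteed by the lemma, with |xy| ≤ p and y is nonempty.
Since the first p symbols of w are all a's and |xy| ≤ p, y lies entirely in the leading a-block: y = a^k for some k with 1 ≤ k ≤ p.
Since 1 ≤ k ≤ p, k divides p!; set t = 1 + p!/k. Then xy^t z has p + (p!/k)·k = p + p! copies of a. Now the a-count is p+p! and (b-count)+2 = (p+p!-2)+2 = p+p!, so i ≠ j+2 fails. So xy^t z = a^{p+p!} b^{p+p!-2} ∉ L.
This contradicts the pumping lemma, so L is not regular.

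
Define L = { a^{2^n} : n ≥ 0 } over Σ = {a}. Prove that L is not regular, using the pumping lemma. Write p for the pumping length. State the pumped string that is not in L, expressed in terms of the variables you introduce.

a^{2^p+k}

Toward a contradiction, assume L is regular with pumping length p.
Take w = a^{2^p} ∈ L with |w| = 2^p ≥ p.
Write w = xyz as guaranteed by the lemma, with |xy| ≤ p and y is nonempty.
Then y = a^k for some k with 1 ≤ k ≤ p.
Pump with i = 2: xy^2z = a^{2^p+k}. Since 1 ≤ k ≤ p < 2^p, we have 2^p < 2^p+k < 2^{p+1}, so 2^p+k is not a power of 2. So xy^2z ∉ L.
This contradicts the pumping lemma, so L is not regular.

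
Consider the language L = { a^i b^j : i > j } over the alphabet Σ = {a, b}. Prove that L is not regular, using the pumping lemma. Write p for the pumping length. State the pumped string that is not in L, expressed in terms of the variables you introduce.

a^{p+1-k} b^p

Assume L is regular. Let p be the pumping length given by the pumping lemma.
Choose w = a^{p+1} b^p ∈ L, with |w| = 2p+1 ≥ p.
The pumping lemma gives a decomposition w = xyz where |xy| ≤ p and |y| > 0.
Since the first p symbols of w are all a's and |xy| ≤ p, y lies entirely in the leading a-block: y = a^k for some k with 1 ≤ k ≤ p.
Consider xy^0z = xz = a^{p+1-k} b^p. Since k ≥ 1, the a-count p+1-k is at most p, so i > j fails; thus xz ∉ L.
This contradicts the pumping lemma, so L is not regular.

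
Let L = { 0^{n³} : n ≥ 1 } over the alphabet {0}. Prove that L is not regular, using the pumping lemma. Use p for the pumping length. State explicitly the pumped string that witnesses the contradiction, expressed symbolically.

Suppose for contradiction that L is regular, and let p be the pumping length.
Take w = 0^{p³} ∈ L with |w| = p³ ≥ p.
Write w = xyz as guaranteed by the lemma, with |xy| ≤ p and y is nonempty.
Then y = 0^k for some k with 1 ≤ k ≤ p.
Pump with i = 2: xy^2z = 0^{p³+k}. Since 1 ≤ k ≤ p, p³ < p³+k ≤ p³+p < p³+3p²+3p+1 = (p+1)³, so p³+k is not a perfect cube. So xy^2z ∉ L.
This is a contradiction; hence L is not regular.

0^{p³+k}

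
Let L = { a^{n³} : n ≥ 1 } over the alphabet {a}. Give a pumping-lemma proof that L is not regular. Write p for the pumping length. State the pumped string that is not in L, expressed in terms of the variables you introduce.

Toward a contradiction, assume L is regular with pumping length p.
Take w = a^{p³} ∈ L with |w| = p³ ≥ p.
The pumping lemma gives a decomposition w = xyz where |xy| ≤ p and |y| > 0.
Then y = a^k for some k with 1 ≤ k ≤ p.
Pump with i = 2: xy^2z = a^{p³+k}. Since 1 ≤ k ≤ p, p³ < p³+k ≤ p³+p < p³+3p²+3p+1 = (p+1)³, so p³+k is not a perfect cube. So xy^2z ∉ L.
Contradiction. Therefore L is not regular.

a^{p³+k}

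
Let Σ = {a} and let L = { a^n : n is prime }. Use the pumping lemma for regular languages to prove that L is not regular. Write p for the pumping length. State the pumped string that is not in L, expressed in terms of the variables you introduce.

Suppose for contradiction that L is regular, and let p be the pumping length.
Let q be a prime with q ≥ p+2 (infinitely many primes exist), and take w = a^q ∈ L with |w| = q ≥ p.
Write w = xyz as guaranteed by the lemma, with |xy| ≤ p and y is nonempty.
Then y = a^k for some k with 1 ≤ k ≤ p.
Since 1 ≤ k ≤ p, |xz| = q-k. Pump with i = q+1: |xy^{q+1}z| = (q-k)+(q+1)k = q+qk = q(1+k), which is composite (both factors ≥ 2). So xy^{q+1}z = a^{q(1+k)} ∉ L.
This is a contradiction; hence L is not regular.

a^{q(1+k)}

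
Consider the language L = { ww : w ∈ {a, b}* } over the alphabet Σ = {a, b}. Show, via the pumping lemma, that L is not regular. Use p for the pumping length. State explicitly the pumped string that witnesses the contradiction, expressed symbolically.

Toward a contradiction, assume L is regular with pumping length p.
Take w = a^p b^p a^p b^p = uu where u = a^pb^p; then w ∈ L and |w| = 4p ≥ p.
Write w = xyz as guaranteed by the lemma, with |xy| ≤ p and |y| > 0.
The first p characters of w are a's, so xy (and hence y) consists only of a's. Write y = a^k, 1 ≤ k ≤ p.
Pump with i = 2: xy^2z = a^{p+k} b^p a^p b^p, of length 4p+k. Suppose this equals vv. The string starts with a and ends with b, so v does too; thus the boundary between the two copies of v is a b→a transition. There is exactly one such transition, at position 2p+k, so |v| = 2p+k and |vv| = 4p+2k ≠ 4p+k since k ≥ 1. So xy^2z ∉ L.
This contradicts the pumping lemma, so L is not regular.

a^{p+k} b^p a^p b^p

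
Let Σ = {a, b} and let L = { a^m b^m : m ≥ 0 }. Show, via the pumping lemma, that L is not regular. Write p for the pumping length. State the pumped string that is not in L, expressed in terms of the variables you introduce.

a^{p+k} b^p

Assume L is regular. Let p be the pumping length given by the pumping lemma.
Choose w = a^p b^p, which is in L with |w| = 2p ≥ p.
Write w = xyz as guaranteed by the lemma, with |xy| ≤ p and |y| > 0.
Since the first p symbols of w are all a's and |xy| ≤ p, y lies entirely in the leading a-block: y = a^k for some k with 1 ≤ k ≤ p.
Pump with i = 2: xy^2z = a^{p+k} b^p. For this to lie in L we would need p = p+k, which forces k = 0. But k ≥ 1, so xy^2z ∉ L.
This is a contradiction; hence L is not regular.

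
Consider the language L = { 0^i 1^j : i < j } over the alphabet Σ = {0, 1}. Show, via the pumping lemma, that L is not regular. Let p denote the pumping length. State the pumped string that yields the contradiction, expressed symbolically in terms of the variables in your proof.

Toward a contradiction, assume L is regular with pumping length p.
Choose w = 0^p 1^{p+1} ∈ L, with |w| = 2p+1 ≥ p.
Write w = xyz as guaranteed by the lemma, with |xy| ≤ p and |y| ≥ 1.
Because |xy| ≤ p and w begins with p copies of 0, we have y = 0^k with 1 ≤ k ≤ p.
Consider xy^2z = 0^{p+k} 1^{p+1}. Since k ≥ 1, the 0-count p+k is at least p+1, so i < j fails; thus xy^2z ∉ L.
This contradicts the pumping lemma, so L is not regular.

0^{p+k} 1^{p+1}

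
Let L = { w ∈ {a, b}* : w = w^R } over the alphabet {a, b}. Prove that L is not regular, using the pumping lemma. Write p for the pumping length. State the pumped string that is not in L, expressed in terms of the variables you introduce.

a^{p+k} b a^p

Toward a contradiction, assume L is regular with pumping length p.
Take w = a^p b a^p, a palindrome of length 2p+1 ≥ p.
By the pumping lemma, w = xyz with |xy| ≤ p and y is nonempty.
Because |xy| ≤ p and w begins with p copies of a, we have y = a^k with 1 ≤ k ≤ p.
Pump with i = 2: xy^2z = a^{p+k} b a^p. Its reverse is a^p b a^{p+k}, which differs from xy^2z since k ≥ 1. So xy^2z is not a palindrome and xy^2z ∉ L.
This is a contradiction; hence L is not regular.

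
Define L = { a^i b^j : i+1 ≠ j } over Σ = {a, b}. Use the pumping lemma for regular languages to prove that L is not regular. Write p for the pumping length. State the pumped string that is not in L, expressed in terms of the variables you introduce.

a^{p+p!} b^{p+p!+1}

Suppose for contradiction that L is regular, and let p be the pumping length.
Choose w = a^p b^{p+p!+1}. Since p ≠ (p+p!+1)-1 = p+p!, w ∈ L; and |w| ≥ p.
Write w = xyz as guaranteed by the lemma, with |xy| ≤ p and y is nonempty.
Since the first p symbols of w are all a's and |xy| ≤ p, y lies entirely in the leading a-block: y = a^k for some k with 1 ≤ k ≤ p.
Since 1 ≤ k ≤ p, k divides p!; set t = 1 + p!/k. Then xy^t z has p + (p!/k)·k = p + p! copies of a. Now the a-count is p+p! and (b-count)-1 = (p+p!+1)-1 = p+p!, so i+1 ≠ j fails. So xy^t z = a^{p+p!} b^{p+p!+1} ∉ L.
Contradiction. Therefore L is not regular.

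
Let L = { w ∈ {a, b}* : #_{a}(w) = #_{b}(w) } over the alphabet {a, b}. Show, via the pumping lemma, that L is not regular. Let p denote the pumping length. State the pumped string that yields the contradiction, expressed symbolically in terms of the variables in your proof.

a^{p+k} b^p

Assume L is regular. Let p be the pumping length given by the pumping lemma.
Choose w = a^p b^p ∈ L with |w| = 2p ≥ p.
The pumping lemma gives a decomposition w = xyz where |xy| ≤ p and |y| ≥ 1.
Since the first p symbols of w are all a's and |xy| ≤ p, y lies entirely in the leading a-block: y = a^k for some k with 1 ≤ k ≤ p.
Pump with i = 2: xy^2z = a^{p+k} b^p has p+k occurrences of a but only p of b. Since k ≥ 1 the counts differ, so xy^2z ∉ L.
This contradicts the pumping lemma, so L is not regular.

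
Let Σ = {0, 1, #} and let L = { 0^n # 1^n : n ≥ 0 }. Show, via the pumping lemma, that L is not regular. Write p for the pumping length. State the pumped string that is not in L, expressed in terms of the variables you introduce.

Assume L is regular; let p be its pumping constant.
Take w = 0^p # 1^p ∈ L with |w| = 2p+1 ≥ p.
The pumping lemma gives a decomposition w = xyz where |xy| ≤ p and |y| ≥ 1.
Because |xy| ≤ p and w begins with p copies of 0, we have y = 0^k with 1 ≤ k ≤ p.
Pump with i = 2: xy^2z = 0^{p+k} # 1^p, which would require p+k = p. But k ≥ 1, so xy^2z ∉ L.
This is a contradiction; hence L is not regular.

0^{p+k} # 1^p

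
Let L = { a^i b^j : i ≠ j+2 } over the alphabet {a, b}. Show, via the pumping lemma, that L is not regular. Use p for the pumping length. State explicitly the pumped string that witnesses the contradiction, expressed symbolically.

a^{p+p!} b^{p+p!-2}

Toward a contradiction, assume L is regular with pumping length p.
Choose w = a^p b^{p+p!-2}. Since p ≠ (p+p!-2)+2 = p+p!, w ∈ L; and |w| ≥ p.
By the pumping lemma, w = xyz with |xy| ≤ p and |y| > 0.
Because |xy| ≤ p and w begins with p copies of a, we have y = a^k with 1 ≤ k ≤ p.
Since 1 ≤ k ≤ p, k divides p!; set t = 1 + p!/k. Then xy^t z has p + (p!/k)·k = p + p! copies of a. Now the a-count is p+p! and (b-count)+2 = (p+p!-2)+2 = p+p!, so i ≠ j+2 fails. So xy^t z = a^{p+p!} b^{p+p!-2} ∉ L.
This is a contradiction; hence L is not regular.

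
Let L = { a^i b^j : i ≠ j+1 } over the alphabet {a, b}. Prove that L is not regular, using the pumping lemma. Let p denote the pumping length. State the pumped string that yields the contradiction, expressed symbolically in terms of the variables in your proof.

Toward a contradiction, assume L is regular with pumping length p.
Choose w = a^p b^{p+p!-1}. Since p ≠ (p+p!-1)+1 = p+p!, w ∈ L; and |w| ≥ p.
Write w = xyz as guaranteed by the lemma, with |xy| ≤ p and |y| > 0.
Since the first p symbols of w are all a's and |xy| ≤ p, y lies entirely in the leading a-block: y = a^k for some k with 1 ≤ k ≤ p.
Since 1 ≤ k ≤ p, k divides p!; set t = 1 + p!/k. Then xy^t z has p + (p!/k)·k = p + p! copies of a. Now the a-count is p+p! and (b-count)+1 = (p+p!-1)+1 = p+p!, so i ≠ j+1 fails. So xy^t z = a^{p+p!} b^{p+p!-1} ∉ L.
This is a contradiction; hence L is not regular.

a^{p+p!} b^{p+p!-1}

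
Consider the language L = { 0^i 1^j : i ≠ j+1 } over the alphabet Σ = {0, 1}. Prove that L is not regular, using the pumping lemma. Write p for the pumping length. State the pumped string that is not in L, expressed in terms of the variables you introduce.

Suppose for contradiction that L is regular, and let p be the pumping length.
Choose w = 0^p 1^{p+p!-1}. Since p ≠ (p+p!-1)+1 = p+p!, w ∈ L; and |w| ≥ p.
The pumping lemma gives a decomposition w = xyz where |xy| ≤ p and |y| ≥ 1.
Since the first p symbols of w are all 0's and |xy| ≤ p, y lies entirely in the leading 0-block: y = 0^k for some k with 1 ≤ k ≤ p.
Since 1 ≤ k ≤ p, k divides p!; set t = 1 + p!/k. Then xy^t z has p + (p!/k)·k = p + p! copies of 0. Now the 0-count is p+p! and (1-count)+1 = (p+p!-1)+1 = p+p!, so i ≠ j+1 fails. So xy^t z = 0^{p+p!} 1^{p+p!-1} ∉ L.
This contradicts the pumping lemma, so L is not regular.

0^{p+p!} 1^{p+p!-1}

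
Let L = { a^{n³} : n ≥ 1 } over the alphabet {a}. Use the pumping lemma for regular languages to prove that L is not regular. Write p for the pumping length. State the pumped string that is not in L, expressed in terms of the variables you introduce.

a^{p³+k}

Suppose for contradiction that L is regular, and let p be the pumping length.
Take w = a^{p³} ∈ L with |w| = p³ ≥ p.
The pumping lemma gives a decomposition w = xyz where |xy| ≤ p and |y| > 0.
Then y = a^k for some k with 1 ≤ k ≤ p.
Pump with i = 2: xy^2z = a^{p³+k}. Since 1 ≤ k ≤ p, p³ < p³+k ≤ p³+p < p³+3p²+3p+1 = (p+1)³, so p³+k is not a perfect cube. So xy^2z ∉ L.
Contradiction. Therefore L is not regular.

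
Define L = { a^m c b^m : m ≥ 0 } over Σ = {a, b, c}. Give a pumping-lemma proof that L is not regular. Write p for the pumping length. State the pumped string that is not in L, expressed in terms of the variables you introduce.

a^{p+k} c b^p

Assume L is regular. Let p be the pumping length given by the pumping lemma.
Take w = a^p c b^p ∈ L with |w| = 2p+1 ≥ p.
The pumping lemma gives a decomposition w = xyz where |xy| ≤ p and |y| ≥ 1.
The first p characters of w are a's, so xy (and hence y) consists only of a's. Write y = a^k, 1 ≤ k ≤ p.
Pump with i = 2: xy^2z = a^{p+k} c b^p, which would require p+k = p. But k ≥ 1, so xy^2z ∉ L.
Contradiction. Therefore L is not regular.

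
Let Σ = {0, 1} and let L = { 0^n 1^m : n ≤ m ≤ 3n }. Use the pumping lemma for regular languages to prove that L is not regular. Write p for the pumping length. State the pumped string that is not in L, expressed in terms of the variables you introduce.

Suppose for contradiction that L is regular, and let p be the pumping length.
Take w = 0^p 1^p ∈ L (since p ≤ p ≤ 3p), with |w| = 2p ≥ p.
The pumping lemma gives a decomposition w = xyz where |xy| ≤ p and |y| > 0.
Because |xy| ≤ p and w begins with p copies of 0, we have y = 0^k with 1 ≤ k ≤ p.
Pump with i = 2: xy^2z = 0^{p+k} 1^p. Now n = p+k > p = m, so the condition n ≤ m fails. Thus xy^2z ∉ L.
Contradiction. Therefore L is not regular.

0^{p+k} 1^p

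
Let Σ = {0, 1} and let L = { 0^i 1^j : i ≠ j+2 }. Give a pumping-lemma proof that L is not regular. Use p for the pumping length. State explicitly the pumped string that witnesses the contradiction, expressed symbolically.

0^{p+p!} 1^{p+p!-2}

Assume L is regular; let p be its pumping constant.
Choose w = 0^p 1^{p+p!-2}. Since p ≠ (p+p!-2)+2 = p+p!, w ∈ L; and |w| ≥ p.
The pumping lemma gives a decomposition w = xyz where |xy| ≤ p and |y| > 0.
Because |xy| ≤ p and w begins with p copies of 0, we have y = 0^k with 1 ≤ k ≤ p.
Since 1 ≤ k ≤ p, k divides p!; set t = 1 + p!/k. Then xy^t z has p + (p!/k)·k = p + p! copies of 0. Now the 0-count is p+p! and (1-count)+2 = (p+p!-2)+2 = p+p!, so i ≠ j+2 fails. So xy^t z = 0^{p+p!} 1^{p+p!-2} ∉ L.
This contradicts the pumping lemma, so L is not regular.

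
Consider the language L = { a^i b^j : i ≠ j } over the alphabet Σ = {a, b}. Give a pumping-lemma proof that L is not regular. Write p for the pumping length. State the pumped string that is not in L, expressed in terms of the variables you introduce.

a^{p+p!} b^{p+p!}

Toward a contradiction, assume L is regular with pumping length p.
Choose w = a^p b^{p+p!}. Since p ≠ p+p!, w ∈ L; and |w| ≥ p.
By the pumping lemma, w = xyz with |xy| ≤ p and |y| > 0.
Since the first p symbols of w are all a's and |xy| ≤ p, y lies entirely in the leading a-block: y = a^k for some k with 1 ≤ k ≤ p.
Since 1 ≤ k ≤ p, k divides p!; set t = 1 + p!/k. Then xy^t z has p + (p!/k)·k = p + p! copies of a. Now the a-count equals the b-count, so i ≠ j fails. So xy^t z = a^{p+p!} b^{p+p!} ∉ L.
This contradicts the pumping lemma, so L is not regular.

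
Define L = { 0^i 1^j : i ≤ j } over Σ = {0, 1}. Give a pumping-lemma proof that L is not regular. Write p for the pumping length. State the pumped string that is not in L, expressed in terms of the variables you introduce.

0^{p+k} 1^p

Assume L is regular. Let p be the pumping length given by the pumping lemma.
Choose w = 0^p 1^p ∈ L, with |w| = 2p ≥ p.
By the pumping lemma, w = xyz with |xy| ≤ p and |y| ≥ 1.
Since the first p symbols of w are all 0's and |xy| ≤ p, y lies entirely in the leading 0-block: y = 0^k for some k with 1 ≤ k ≤ p.
Consider xy^2z = 0^{p+k} 1^p. Since k ≥ 1, the 0-count p+k exceeds the 1-count p, so i ≤ j fails; thus xy^2z ∉ L.
This is a contradiction; hence L is not regular.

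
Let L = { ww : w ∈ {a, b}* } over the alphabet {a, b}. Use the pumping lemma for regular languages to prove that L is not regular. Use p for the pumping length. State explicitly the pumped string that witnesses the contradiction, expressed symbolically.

Suppose for contradiction that L is regular, and let p be the pumping length.
Take w = a^p b^p a^p b^p = uu where u = a^pb^p; then w ∈ L and |w| = 4p ≥ p.
The pumping lemma gives a decomposition w = xyz where |xy| ≤ p and |y| ≥ 1.
The first p characters of w are a's, so xy (and hence y) consists only of a's. Write y = a^k, 1 ≤ k ≤ p.
Pump with i = 2: xy^2z = a^{p+k} b^p a^p b^p, of length 4p+k. Suppose this equals vv. The string starts with a and ends with b, so v does too; thus the boundary between the two copies of v is a b→a transition. There is exactly one such transition, at position 2p+k, so |v| = 2p+k and |vv| = 4p+2k ≠ 4p+k since k ≥ 1. So xy^2z ∉ L.
This is a contradiction; hence L is not regular.

a^{p+k} b^p a^p b^p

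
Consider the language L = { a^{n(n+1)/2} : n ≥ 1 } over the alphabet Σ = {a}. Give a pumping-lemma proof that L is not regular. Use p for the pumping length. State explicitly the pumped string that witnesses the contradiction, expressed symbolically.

a^{p(p+1)/2+k}

Toward a contradiction, assume L is regular with pumping length p.
Take w = a^{p(p+1)/2} ∈ L with |w| = p(p+1)/2 ≥ p.
Write w = xyz as guaranteed by the lemma, with |xy| ≤ p and |y| > 0.
Then y = a^k for some k with 1 ≤ k ≤ p.
Pump with i = 2: xy^2z = a^{p(p+1)/2+k}. Since 1 ≤ k ≤ p, p(p+1)/2 < p(p+1)/2+k ≤ p(p+1)/2+p < (p+1)(p+2)/2, so p(p+1)/2+k is strictly between consecutive triangular numbers. So xy^2z ∉ L.
This contradicts the pumping lemma, so L is not regular.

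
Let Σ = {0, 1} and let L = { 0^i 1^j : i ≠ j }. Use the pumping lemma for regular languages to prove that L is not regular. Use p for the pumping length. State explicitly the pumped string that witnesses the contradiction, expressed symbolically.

0^{p+p!} 1^{p+p!}

Suppose for contradiction that L is regular, and let p be the pumping length.
Choose w = 0^p 1^{p+p!}. Since p ≠ p+p!, w ∈ L; and |w| ≥ p.
Write w = xyz as guaranteed by the lemma, with |xy| ≤ p and |y| ≥ 1.
The first p characters of w are 0's, so xy (and hence y) consists only of 0's. Write y = 0^k, 1 ≤ k ≤ p.
Since 1 ≤ k ≤ p, k divides p!; set t = 1 + p!/k. Then xy^t z has p + (p!/k)·k = p + p! copies of 0. Now the 0-count equals the 1-count, so i ≠ j fails. So xy^t z = 0^{p+p!} 1^{p+p!} ∉ L.
Contradiction. Therefore L is not regular.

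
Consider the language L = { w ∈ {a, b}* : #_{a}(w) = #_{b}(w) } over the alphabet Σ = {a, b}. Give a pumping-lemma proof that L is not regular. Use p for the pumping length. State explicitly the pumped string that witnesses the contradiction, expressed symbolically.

a^{p+k} b^p

Suppose for contradiction that L is regular, and let p be the pumping length.
Choose w = a^p b^p ∈ L with |w| = 2p ≥ p.
By the pumping lemma, w = xyz with |xy| ≤ p and y is nonempty.
Because |xy| ≤ p and w begins with p copies of a, we have y = a^k with 1 ≤ k ≤ p.
Pump with i = 2: xy^2z = a^{p+k} b^p has p+k occurrences of a but only p of b. Since k ≥ 1 the counts differ, so xy^2z ∉ L.
This is a contradiction; hence L is not regular.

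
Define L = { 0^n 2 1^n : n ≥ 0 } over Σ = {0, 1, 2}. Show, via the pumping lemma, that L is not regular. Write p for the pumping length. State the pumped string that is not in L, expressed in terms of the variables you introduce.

Assume L is regular. Let p be the pumping length given by the pumping lemma.
Take w = 0^p 2 1^p ∈ L with |w| = 2p+1 ≥ p.
The pumping lemma gives a decomposition w = xyz where |xy| ≤ p and |y| > 0.
Since the first p symbols of w are all 0's and |xy| ≤ p, y lies entirely in the leading 0-block: y = 0^k for some k with 1 ≤ k ≤ p.
Pump with i = 2: xy^2z = 0^{p+k} 2 1^p, which would require p+k = p. But k ≥ 1, so xy^2z ∉ L.
Contradiction. Therefore L is not regular.

0^{p+k} 2 1^p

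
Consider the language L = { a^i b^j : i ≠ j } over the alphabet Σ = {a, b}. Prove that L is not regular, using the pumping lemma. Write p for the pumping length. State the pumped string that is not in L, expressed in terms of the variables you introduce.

Assume L is regular. Let p be the pumping length given by the pumping lemma.
Choose w = a^p b^{p+p!}. Since p ≠ p+p!, w ∈ L; and |w| ≥ p.
The pumping lemma gives a decomposition w = xyz where |xy| ≤ p and y is nonempty.
The first p characters of w are a's, so xy (and hence y) consists only of a's. Write y = a^k, 1 ≤ k ≤ p.
Since 1 ≤ k ≤ p, k divides p!; set t = 1 + p!/k. Then xy^t z has p + (p!/k)·k = p + p! copies of a. Now the a-count equals the b-count, so i ≠ j fails. So xy^t z = a^{p+p!} b^{p+p!} ∉ L.
Contradiction. Therefore L is not regular.

a^{p+p!} b^{p+p!}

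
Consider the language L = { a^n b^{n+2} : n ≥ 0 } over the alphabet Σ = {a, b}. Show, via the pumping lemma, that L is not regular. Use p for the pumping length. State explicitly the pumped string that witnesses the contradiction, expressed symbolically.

a^{p+k} b^{p+2}

Assume L is regular. Let p be the pumping length given by the pumping lemma.
Choose w = a^p b^{p+2}, which is in L with |w| = 2p+2 ≥ p.
The pumping lemma gives a decomposition w = xyz where |xy| ≤ p and |y| > 0.
Since the first p symbols of w are all a's and |xy| ≤ p, y lies entirely in the leading a-block: y = a^k for some k with 1 ≤ k ≤ p.
Pump with i = 2: xy^2z = a^{p+k} b^{p+2}. For this to lie in L we would need p+2 = (p+k)+2, which forces k = 0. But k ≥ 1, so xy^2z ∉ L.
This contradicts the pumping lemma, so L is not regular.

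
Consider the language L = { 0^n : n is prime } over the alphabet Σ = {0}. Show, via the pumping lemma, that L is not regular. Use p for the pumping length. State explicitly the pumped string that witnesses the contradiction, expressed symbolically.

0^{q(1+k)}

Toward a contradiction, assume L is regular with pumping length p.
Let q be a prime with q ≥ p+2 (infinitely many primes exist), and take w = 0^q ∈ L with |w| = q ≥ p.
By the pumping lemma, w = xyz with |xy| ≤ p and |y| ≥ 1.
Then y = 0^k for some k with 1 ≤ k ≤ p.
Since 1 ≤ k ≤ p, |xz| = q-k. Pump with i = q+1: |xy^{q+1}z| = (q-k)+(q+1)k = q+qk = q(1+k), which is composite (both factors ≥ 2). So xy^{q+1}z = 0^{q(1+k)} ∉ L.
This contradicts the pumping lemma, so L is not regular.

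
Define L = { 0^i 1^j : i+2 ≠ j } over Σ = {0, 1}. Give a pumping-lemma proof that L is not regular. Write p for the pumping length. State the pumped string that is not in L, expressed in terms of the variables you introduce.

0^{p+p!} 1^{p+p!+2}

Assume L is regular. Let p be the pumping length given by the pumping lemma.
Choose w = 0^p 1^{p+p!+2}. Since p ≠ (p+p!+2)-2 = p+p!, w ∈ L; and |w| ≥ p.
Write w = xyz as guaranteed by the lemma, with |xy| ≤ p and |y| > 0.
The first p characters of w are 0's, so xy (and hence y) consists only of 0's. Write y = 0^k, 1 ≤ k ≤ p.
Since 1 ≤ k ≤ p, k divides p!; set t = 1 + p!/k. Then xy^t z has p + (p!/k)·k = p + p! copies of 0. Now the 0-count is p+p! and (1-count)-2 = (p+p!+2)-2 = p+p!, so i+2 ≠ j fails. So xy^t z = 0^{p+p!} 1^{p+p!+2} ∉ L.
This contradicts the pumping lemma, so L is not regular.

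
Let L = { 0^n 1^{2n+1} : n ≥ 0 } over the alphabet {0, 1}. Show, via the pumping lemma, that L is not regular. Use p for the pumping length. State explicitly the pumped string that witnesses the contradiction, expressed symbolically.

0^{p+k} 1^{2p+1}

Toward a contradiction, assume L is regular with pumping length p.
Choose w = 0^p 1^{2p+1}, which is in L with |w| = 3p+1 ≥ p.
The pumping lemma gives a decomposition w = xyz where |xy| ≤ p and |y| > 0.
Since the first p symbols of w are all 0's and |xy| ≤ p, y lies entirely in the leading 0-block: y = 0^k for some k with 1 ≤ k ≤ p.
Pump with i = 2: xy^2z = 0^{p+k} 1^{2p+1}. For this to lie in L we would need 2p+1 = 2(p+k)+1, which forces k = 0. But k ≥ 1, so xy^2z ∉ L.
This contradicts the pumping lemma, so L is not regular.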